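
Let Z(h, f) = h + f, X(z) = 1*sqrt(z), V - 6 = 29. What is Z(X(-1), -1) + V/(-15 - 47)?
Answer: -97/62 + I ≈ -1.5645 + 1.0*I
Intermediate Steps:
V = 35 (V = 6 + 29 = 35)
X(z) = sqrt(z)
Z(h, f) = f + h
Z(X(-1), -1) + V/(-15 - 47) = (-1 + sqrt(-1)) + 35/(-15 - 47) = (-1 + I) + 35/(-62) = (-1 + I) + 35*(-1/62) = (-1 + I) - 35/62 = -97/62 + I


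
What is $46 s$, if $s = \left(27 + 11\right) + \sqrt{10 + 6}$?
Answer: $1932$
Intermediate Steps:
$s = 42$ ($s = 38 + \sqrt{16} = 38 + 4 = 42$)
$46 s = 46 \cdot 42 = 1932$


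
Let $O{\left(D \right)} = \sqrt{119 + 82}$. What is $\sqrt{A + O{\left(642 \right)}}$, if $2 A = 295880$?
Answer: $\sqrt{147940 + \sqrt{201}} \approx 384.65$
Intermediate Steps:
$A = 147940$ ($A = \frac{1}{2} \cdot 295880 = 147940$)
$O{\left(D \right)} = \sqrt{201}$
$\sqrt{A + O{\left(642 \right)}} = \sqrt{147940 + \sqrt{201}}$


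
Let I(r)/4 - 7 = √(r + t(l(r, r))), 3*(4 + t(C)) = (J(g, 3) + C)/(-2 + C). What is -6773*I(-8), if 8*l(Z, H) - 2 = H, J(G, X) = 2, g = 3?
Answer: -189644 - 27092*I*√13233/33 ≈ -1.8964e+5 - 94440.0*I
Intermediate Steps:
l(Z, H) = ¼ + H/8
t(C) = -4 + (2 + C)/(3*(-2 + C)) (t(C) = -4 + ((2 + C)/(-2 + C))/3 = -4 + (2 + C)/(3*(-2 + C)))
I(r) = 28 + 4*√(r + (93/4 - 11*r/8)/(3*(-7/4 + r/8))) (I(r) = 28 + 4*√(r + (26 - 11*(¼ + r/8))/(3*(-2 + (¼ + r/8)))) = 28 + 4*√(r + (26 + (-11/4 - 11*r/8))/(3*(-7/4 + r/8))) = 28 + 4*√(r + (93/4 - 11*r/8)/(3*(-7/4 + r/8))))
-6773*I(-8) = -6773*(28 + 4*√3*√((186 - 53*(-8) + 3*(-8)²)/(-14 - 8))/3) = -6773*(28 + 4*√3*√((186 + 424 + 3*64)/(-22))/3) = -6773*(28 + 4*√3*√(-(186 + 424 + 192)/22)/3) = -6773*(28 + 4*√3*√(-1/22*802)/3) = -6773*(28 + 4*√3*√(-401/11)/3) = -6773*(28 + 4*√3*(I*√4411/11)/3) = -6773*(28 + 4*I*√13233/33) = -189644 - 27092*I*√13233/33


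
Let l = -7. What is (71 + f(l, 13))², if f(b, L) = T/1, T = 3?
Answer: 5476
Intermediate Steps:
f(b, L) = 3 (f(b, L) = 3/1 = 3*1 = 3)
(71 + f(l, 13))² = (71 + 3)² = 74² = 5476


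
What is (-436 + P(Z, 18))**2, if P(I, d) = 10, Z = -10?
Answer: 181476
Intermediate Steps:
(-436 + P(Z, 18))**2 = (-436 + 10)**2 = (-426)**2 = 181476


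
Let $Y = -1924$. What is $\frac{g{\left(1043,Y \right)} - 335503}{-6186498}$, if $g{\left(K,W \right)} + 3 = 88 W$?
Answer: $\frac{252409}{3093249} \approx 0.0816$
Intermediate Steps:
$g{\left(K,W \right)} = -3 + 88 W$
$\frac{g{\left(1043,Y \right)} - 335503}{-6186498} = \frac{\left(-3 + 88 \left(-1924\right)\right) - 335503}{-6186498} = \left(\left(-3 - 169312\right) - 335503\right) \left(- \frac{1}{6186498}\right) = \left(-169315 - 335503\right) \left(- \frac{1}{6186498}\right) = \left(-504818\right) \left(- \frac{1}{6186498}\right) = \frac{252409}{3093249}$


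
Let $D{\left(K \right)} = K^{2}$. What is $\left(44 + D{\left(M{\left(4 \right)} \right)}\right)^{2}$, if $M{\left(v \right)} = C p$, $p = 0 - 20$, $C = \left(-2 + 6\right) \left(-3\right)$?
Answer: $3322830736$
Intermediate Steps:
$C = -12$ ($C = 4 \left(-3\right) = -12$)
$p = -20$ ($p = 0 - 20 = -20$)
$M{\left(v \right)} = 240$ ($M{\left(v \right)} = \left(-12\right) \left(-20\right) = 240$)
$\left(44 + D{\left(M{\left(4 \right)} \right)}\right)^{2} = \left(44 + 240^{2}\right)^{2} = \left(44 + 57600\right)^{2} = 57644^{2} = 3322830736$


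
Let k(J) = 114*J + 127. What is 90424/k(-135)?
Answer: -90424/15263 ≈ -5.9244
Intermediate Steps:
k(J) = 127 + 114*J
90424/k(-135) = 90424/(127 + 114*(-135)) = 90424/(127 - 15390) = 90424/(-15263) = 90424*(-1/15263) = -90424/15263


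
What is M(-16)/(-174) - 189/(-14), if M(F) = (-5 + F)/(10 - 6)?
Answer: 3139/232 ≈ 13.530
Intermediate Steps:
M(F) = -5/4 + F/4 (M(F) = (-5 + F)/4 = (-5 + F)*(1/4) = -5/4 + F/4)
M(-16)/(-174) - 189/(-14) = (-5/4 + (1/4)*(-16))/(-174) - 189/(-14) = (-5/4 - 4)*(-1/174) - 189*(-1/14) = -21/4*(-1/174) + 27/2 = 7/232 + 27/2 = 3139/232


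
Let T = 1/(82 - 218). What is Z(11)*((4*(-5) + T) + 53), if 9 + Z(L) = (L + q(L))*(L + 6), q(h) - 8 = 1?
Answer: 1485197/136 ≈ 10921.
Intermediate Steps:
q(h) = 9 (q(h) = 8 + 1 = 9)
T = -1/136 (T = 1/(-136) = -1/136 ≈ -0.0073529)
Z(L) = -9 + (6 + L)*(9 + L) (Z(L) = -9 + (L + 9)*(L + 6) = -9 + (9 + L)*(6 + L) = -9 + (6 + L)*(9 + L))
Z(11)*((4*(-5) + T) + 53) = (45 + 11² + 15*11)*((4*(-5) - 1/136) + 53) = (45 + 121 + 165)*((-20 - 1/136) + 53) = 331*(-2721/136 + 53) = 331*(4487/136) = 1485197/136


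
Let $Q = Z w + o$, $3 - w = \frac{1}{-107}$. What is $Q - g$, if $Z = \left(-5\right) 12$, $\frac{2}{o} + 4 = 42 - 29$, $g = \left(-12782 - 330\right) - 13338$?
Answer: $\frac{25297684}{963} \approx 26270.0$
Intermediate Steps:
$w = \frac{322}{107}$ ($w = 3 - \frac{1}{-107} = 3 - - \frac{1}{107} = 3 + \frac{1}{107} = \frac{322}{107} \approx 3.0093$)
$g = -26450$ ($g = -13112 - 13338 = -26450$)
$o = \frac{2}{9}$ ($o = \frac{2}{-4 + \left(42 - 29\right)} = \frac{2}{-4 + 13} = \frac{2}{9} \approx 0.22222$)
$Z = -60$
$Q = - \frac{173666}{963}$ ($Q = \left(-60\right) \frac{322}{107} + \frac{2}{9} = - \frac{19320}{107} + \frac{2}{9} = - \frac{173666}{963} \approx -180.34$)
$Q - g = - \frac{173666}{963} - -26450 = - \frac{173666}{963} + 26450 = \frac{25297684}{963}$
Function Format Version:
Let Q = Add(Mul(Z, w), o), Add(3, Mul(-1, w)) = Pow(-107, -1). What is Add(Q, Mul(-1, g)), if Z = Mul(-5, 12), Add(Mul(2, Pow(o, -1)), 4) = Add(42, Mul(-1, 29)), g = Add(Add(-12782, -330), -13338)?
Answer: Rational(25297684, 963) ≈ 26270.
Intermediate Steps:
w = Rational(322, 107) (w = Add(3, Mul(-1, Pow(-107, -1))) = Add(3, Mul(-1, Rational(-1, 107))) = Add(3, Rational(1, 107)) = Rational(322, 107) ≈ 3.0093)
g = -26450 (g = Add(-13112, -13338) = -26450)
o = Rational(2, 9) (o = Mul(2, Pow(Add(-4, Add(42, Mul(-1, 29))), -1)) = Mul(2, Pow(Add(-4, Add(42, -29)), -1)) = Mul(2, Pow(Add(-4, 13), -1)) = Mul(2, Pow(9, -1)) = Mul(2, Rational(1, 9)) = Rational(2, 9) ≈ 0.22222)
Z = -60
Q = Rational(-173666, 963) (Q = Add(Mul(-60, Rational(322, 107)), Rational(2, 9)) = Add(Rational(-19320, 107), Rational(2, 9)) = Rational(-173666, 963) ≈ -180.34)
Add(Q, Mul(-1, g)) = Add(Rational(-173666, 963), Mul(-1, -26450)) = Add(Rational(-173666, 963), 26450) = Rational(25297684, 963)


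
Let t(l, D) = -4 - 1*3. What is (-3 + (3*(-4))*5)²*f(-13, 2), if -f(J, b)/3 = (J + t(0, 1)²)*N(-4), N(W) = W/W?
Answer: -428652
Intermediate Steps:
t(l, D) = -7 (t(l, D) = -4 - 3 = -7)
N(W) = 1
f(J, b) = -147 - 3*J (f(J, b) = -3*(J + (-7)²) = -3*(J + 49) = -3*(49 + J) = -147 - 3*J)
(-3 + (3*(-4))*5)²*f(-13, 2) = (-3 + (3*(-4))*5)²*(-147 - 3*(-13)) = (-3 - 12*5)²*(-147 + 39) = (-3 - 60)²*(-108) = (-63)²*(-108) = 3969*(-108) = -428652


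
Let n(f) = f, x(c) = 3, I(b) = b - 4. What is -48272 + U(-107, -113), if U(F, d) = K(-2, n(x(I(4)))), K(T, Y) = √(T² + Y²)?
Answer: -48272 + √13 ≈ -48268.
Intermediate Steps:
I(b) = -4 + b
U(F, d) = √13 (U(F, d) = √((-2)² + 3²) = √(4 + 9) = √13)
-48272 + U(-107, -113) = -48272 + √13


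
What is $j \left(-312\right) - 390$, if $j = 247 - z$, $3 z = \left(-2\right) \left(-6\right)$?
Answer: $-76206$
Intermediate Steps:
$z = 4$ ($z = \frac{\left(-2\right) \left(-6\right)}{3} = \frac{1}{3} \cdot 12 = 4$)
$j = 243$ ($j = 247 - 4 = 243$)
$j \left(-312\right) - 390 = 243 \left(-312\right) - 390 = -75816 - 390 = -76206$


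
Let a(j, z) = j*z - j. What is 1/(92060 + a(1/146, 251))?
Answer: 73/6720505 ≈ 1.0862e-5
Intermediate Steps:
a(j, z) = -j + j*z
1/(92060 + a(1/146, 251)) = 1/(92060 + (-1 + 251)/146) = 1/(92060 + (1/146)*250) = 1/(92060 + 125/73) = 1/(6720505/73) = 73/6720505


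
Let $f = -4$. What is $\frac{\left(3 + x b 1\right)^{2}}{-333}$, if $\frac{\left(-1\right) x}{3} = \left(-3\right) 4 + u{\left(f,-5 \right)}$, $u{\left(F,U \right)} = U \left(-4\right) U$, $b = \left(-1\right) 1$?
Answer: $-333$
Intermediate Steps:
$b = -1$
$u{\left(F,U \right)} = - 4 U^{2}$ ($u{\left(F,U \right)} = - 4 U U = - 4 U^{2}$)
$x = 336$ ($x = - 3 \left(\left(-3\right) 4 - 4 \left(-5\right)^{2}\right) = - 3 \left(-12 - 100\right) = \left(-3\right) \left(-112\right) = 336$)
$\frac{\left(3 + x b 1\right)^{2}}{-333} = \frac{\left(3 + 336 \left(-1\right) 1\right)^{2}}{-333} = \left(3 - 336\right)^{2} \left(- \frac{1}{333}\right) = \left(-333\right)^{2} \left(- \frac{1}{333}\right) = 110889 \left(- \frac{1}{333}\right) = -333$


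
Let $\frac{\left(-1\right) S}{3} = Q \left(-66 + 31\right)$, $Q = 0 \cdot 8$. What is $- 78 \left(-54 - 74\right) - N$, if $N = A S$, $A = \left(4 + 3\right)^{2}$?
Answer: $9984$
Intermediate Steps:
$Q = 0$
$A = 49$ ($A = 7^{2} = 49$)
$S = 0$ ($S = - 3 \cdot 0 \left(-66 + 31\right) = - 3 \cdot 0 \left(-35\right) = \left(-3\right) 0 = 0$)
$N = 0$ ($N = 49 \cdot 0 = 0$)
$- 78 \left(-54 - 74\right) - N = - 78 \left(-54 - 74\right) - 0 = \left(-78\right) \left(-128\right) + 0 = 9984 + 0 = 9984$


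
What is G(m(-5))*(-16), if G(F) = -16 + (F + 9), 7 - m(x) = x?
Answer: -80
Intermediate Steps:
m(x) = 7 - x
G(F) = -7 + F (G(F) = -16 + (9 + F) = -7 + F)
G(m(-5))*(-16) = (-7 + (7 - 1*(-5)))*(-16) = (-7 + (7 + 5))*(-16) = (-7 + 12)*(-16) = 5*(-16) = -80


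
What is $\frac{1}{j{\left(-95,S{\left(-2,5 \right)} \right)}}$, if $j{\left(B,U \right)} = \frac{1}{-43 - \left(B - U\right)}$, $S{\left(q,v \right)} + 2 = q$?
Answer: $48$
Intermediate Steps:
$S{\left(q,v \right)} = -2 + q$
$j{\left(B,U \right)} = \frac{1}{-43 + U - B}$
$\frac{1}{j{\left(-95,S{\left(-2,5 \right)} \right)}} = \frac{1}{\left(-1\right) \frac{1}{43 - 95 - \left(-2 - 2\right)}} = \frac{1}{\left(-1\right) \frac{1}{43 - 95 - -4}} = \frac{1}{\left(-1\right) \frac{1}{43 - 95 + 4}} = \frac{1}{\left(-1\right) \frac{1}{-48}} = \frac{1}{\left(-1\right) \left(- \frac{1}{48}\right)} = \frac{1}{\frac{1}{48}} = 48$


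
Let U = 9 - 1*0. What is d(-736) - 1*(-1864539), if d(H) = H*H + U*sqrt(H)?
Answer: 2406235 + 36*I*sqrt(46) ≈ 2.4062e+6 + 244.16*I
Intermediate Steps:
U = 9 (U = 9 + 0 = 9)
d(H) = H**2 + 9*sqrt(H) (d(H) = H*H + 9*sqrt(H) = H**2 + 9*sqrt(H))
d(-736) - 1*(-1864539) = ((-736)**2 + 9*sqrt(-736)) - 1*(-1864539) = (541696 + 9*(4*I*sqrt(46))) + 1864539 = (541696 + 36*I*sqrt(46)) + 1864539 = 2406235 + 36*I*sqrt(46)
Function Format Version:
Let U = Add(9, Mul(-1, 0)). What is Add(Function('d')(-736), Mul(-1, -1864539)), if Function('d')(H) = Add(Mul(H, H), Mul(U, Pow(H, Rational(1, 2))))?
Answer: Add(2406235, Mul(36, I, Pow(46, Rational(1, 2)))) ≈ Add(2.4062e+6, Mul(244.16, I))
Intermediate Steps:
U = 9 (U = Add(9, 0) = 9)
Function('d')(H) = Add(Pow(H, 2), Mul(9, Pow(H, Rational(1, 2)))) (Function('d')(H) = Add(Mul(H, H), Mul(9, Pow(H, Rational(1, 2)))) = Add(Pow(H, 2), Mul(9, Pow(H, Rational(1, 2)))))
Add(Function('d')(-736), Mul(-1, -1864539)) = Add(Add(Pow(-736, 2), Mul(9, Pow(-736, Rational(1, 2)))), Mul(-1, -1864539)) = Add(Add(541696, Mul(9, Mul(4, I, Pow(46, Rational(1, 2))))), 1864539) = Add(Add(541696, Mul(36, I, Pow(46, Rational(1, 2)))), 1864539) = Add(2406235, Mul(36, I, Pow(46, Rational(1, 2))))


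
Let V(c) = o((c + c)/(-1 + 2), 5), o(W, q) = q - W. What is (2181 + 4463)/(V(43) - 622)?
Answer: -6644/703 ≈ -9.4509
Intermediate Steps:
V(c) = 5 - 2*c (V(c) = 5 - (c + c)/(-1 + 2) = 5 - 2*c/1 = 5 - 2*c)
(2181 + 4463)/(V(43) - 622) = (2181 + 4463)/((5 - 2*43) - 622) = 6644/((5 - 86) - 622) = 6644/(-81 - 622) = 6644/(-703) = 6644*(-1/703) = -6644/703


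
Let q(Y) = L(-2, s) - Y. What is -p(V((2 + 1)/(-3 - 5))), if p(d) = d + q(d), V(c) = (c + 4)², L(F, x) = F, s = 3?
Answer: 2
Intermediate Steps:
V(c) = (4 + c)²
q(Y) = -2 - Y
p(d) = -2 (p(d) = d + (-2 - d) = -2)
-p(V((2 + 1)/(-3 - 5))) = -1*(-2) = 2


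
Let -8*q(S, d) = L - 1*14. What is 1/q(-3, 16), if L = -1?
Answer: 8/15 ≈ 0.53333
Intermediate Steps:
q(S, d) = 15/8 (q(S, d) = -(-1 - 1*14)/8 = -(-1 - 14)/8 = -⅛*(-15) = 15/8)
1/q(-3, 16) = 1/(15/8) = 8/15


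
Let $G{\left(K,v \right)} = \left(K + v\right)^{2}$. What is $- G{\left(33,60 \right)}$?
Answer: $-8649$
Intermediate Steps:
$- G{\left(33,60 \right)} = - \left(33 + 60\right)^{2} = - 93^{2} = \left(-1\right) 8649 = -8649$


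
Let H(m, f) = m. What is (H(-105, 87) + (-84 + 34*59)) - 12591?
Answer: -10774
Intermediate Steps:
(H(-105, 87) + (-84 + 34*59)) - 12591 = (-105 + (-84 + 34*59)) - 12591 = (-105 + (-84 + 2006)) - 12591 = (-105 + 1922) - 12591 = 1817 - 12591 = -10774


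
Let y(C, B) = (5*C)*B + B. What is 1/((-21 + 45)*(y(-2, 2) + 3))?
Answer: -1/360 ≈ -0.0027778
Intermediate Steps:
y(C, B) = B + 5*B*C (y(C, B) = 5*B*C + B = B + 5*B*C)
1/((-21 + 45)*(y(-2, 2) + 3)) = 1/((-21 + 45)*(2*(1 + 5*(-2)) + 3)) = 1/(24*(2*(1 - 10) + 3)) = 1/(24*(2*(-9) + 3)) = 1/(24*(-18 + 3)) = 1/(24*(-15)) = 1/(-360) = -1/360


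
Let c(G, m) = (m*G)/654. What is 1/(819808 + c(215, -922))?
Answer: 327/267978101 ≈ 1.2202e-6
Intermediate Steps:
c(G, m) = G*m/654 (c(G, m) = (G*m)*(1/654) = G*m/654)
1/(819808 + c(215, -922)) = 1/(819808 + (1/654)*215*(-922)) = 1/(819808 - 99115/327) = 1/(267978101/327) = 327/267978101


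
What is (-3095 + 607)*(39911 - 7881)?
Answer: -79690640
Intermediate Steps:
(-3095 + 607)*(39911 - 7881) = -2488*32030 = -79690640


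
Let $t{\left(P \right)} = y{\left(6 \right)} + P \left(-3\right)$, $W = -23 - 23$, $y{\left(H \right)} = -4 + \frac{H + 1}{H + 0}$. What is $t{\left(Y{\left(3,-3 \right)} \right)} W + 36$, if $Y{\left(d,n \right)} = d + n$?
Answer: $\frac{499}{3} \approx 166.33$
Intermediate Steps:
$y{\left(H \right)} = -4 + \frac{1 + H}{H}$
$W = -46$
$t{\left(P \right)} = - \frac{17}{6} - 3 P$ ($t{\left(P \right)} = \left(-3 + \frac{1}{6}\right) + P \left(-3\right) = \left(-3 + \frac{1}{6}\right) - 3 P = - \frac{17}{6} - 3 P$)
$t{\left(Y{\left(3,-3 \right)} \right)} W + 36 = \left(- \frac{17}{6} - 3 \left(3 - 3\right)\right) \left(-46\right) + 36 = \left(- \frac{17}{6} - 0\right) \left(-46\right) + 36 = \left(- \frac{17}{6} + 0\right) \left(-46\right) + 36 = \left(- \frac{17}{6}\right) \left(-46\right) + 36 = \frac{391}{3} + 36 = \frac{499}{3}$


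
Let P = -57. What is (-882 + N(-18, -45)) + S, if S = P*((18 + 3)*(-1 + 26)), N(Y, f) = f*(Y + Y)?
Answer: -29187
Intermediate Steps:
N(Y, f) = 2*Y*f (N(Y, f) = f*(2*Y) = 2*Y*f)
S = -29925 (S = -57*(18 + 3)*(-1 + 26) = -1197*25 = -57*525 = -29925)
(-882 + N(-18, -45)) + S = (-882 + 2*(-18)*(-45)) - 29925 = (-882 + 1620) - 29925 = 738 - 29925 = -29187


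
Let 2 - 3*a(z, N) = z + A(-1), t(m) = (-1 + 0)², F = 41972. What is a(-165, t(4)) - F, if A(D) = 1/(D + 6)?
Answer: -209582/5 ≈ -41916.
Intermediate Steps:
A(D) = 1/(6 + D)
t(m) = 1 (t(m) = (-1)² = 1)
a(z, N) = ⅗ - z/3 (a(z, N) = ⅔ - (z + 1/(6 - 1))/3 = ⅔ - (z + 1/5)/3 = ⅔ - (z + ⅕)/3 = ⅔ - (⅕ + z)/3 = ⅔ + (-1/15 - z/3) = ⅗ - z/3)
a(-165, t(4)) - F = (⅗ - ⅓*(-165)) - 1*41972 = (⅗ + 55) - 41972 = 278/5 - 41972 = -209582/5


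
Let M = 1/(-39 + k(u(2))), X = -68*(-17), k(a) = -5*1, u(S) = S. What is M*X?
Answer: -289/11 ≈ -26.273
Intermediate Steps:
k(a) = -5
X = 1156
M = -1/44 (M = 1/(-39 - 5) = 1/(-44) = -1/44 ≈ -0.022727)
M*X = -1/44*1156 = -289/11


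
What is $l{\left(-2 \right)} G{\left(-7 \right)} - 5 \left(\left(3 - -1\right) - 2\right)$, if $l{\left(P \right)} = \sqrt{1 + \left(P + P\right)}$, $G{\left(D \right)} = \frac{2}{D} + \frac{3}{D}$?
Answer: $-10 - \frac{5 i \sqrt{3}}{7} \approx -10.0 - 1.2372 i$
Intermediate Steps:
$G{\left(D \right)} = \frac{5}{D}$
$l{\left(P \right)} = \sqrt{1 + 2 P}$
$l{\left(-2 \right)} G{\left(-7 \right)} - 5 \left(\left(3 - -1\right) - 2\right) = \sqrt{1 + 2 \left(-2\right)} \frac{5}{-7} - 5 \left(\left(3 - -1\right) - 2\right) = \sqrt{1 - 4} \cdot 5 \left(- \frac{1}{7}\right) - 5 \left(\left(3 + 1\right) - 2\right) = \sqrt{-3} \left(- \frac{5}{7}\right) - 5 \left(4 - 2\right) = i \sqrt{3} \left(- \frac{5}{7}\right) - 10 = - \frac{5 i \sqrt{3}}{7} - 10 = -10 - \frac{5 i \sqrt{3}}{7}$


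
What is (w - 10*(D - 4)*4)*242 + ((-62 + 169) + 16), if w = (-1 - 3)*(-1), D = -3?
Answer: 68851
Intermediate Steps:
w = 4 (w = -4*(-1) = 4)
(w - 10*(D - 4)*4)*242 + ((-62 + 169) + 16) = (4 - 10*(-3 - 4)*4)*242 + ((-62 + 169) + 16) = (4 - (-70)*4)*242 + (107 + 16) = (4 - 10*(-28))*242 + 123 = (4 + 280)*242 + 123 = 284*242 + 123 = 68728 + 123 = 68851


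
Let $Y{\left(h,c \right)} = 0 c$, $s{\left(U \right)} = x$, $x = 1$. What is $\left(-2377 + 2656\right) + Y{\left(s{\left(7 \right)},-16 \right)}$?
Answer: $279$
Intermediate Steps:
$s{\left(U \right)} = 1$
$Y{\left(h,c \right)} = 0$
$\left(-2377 + 2656\right) + Y{\left(s{\left(7 \right)},-16 \right)} = \left(-2377 + 2656\right) + 0 = 279 + 0 = 279$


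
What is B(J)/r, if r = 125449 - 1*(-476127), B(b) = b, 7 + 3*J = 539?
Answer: 133/451182 ≈ 0.00029478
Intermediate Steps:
J = 532/3 (J = -7/3 + (⅓)*539 = -7/3 + 539/3 = 532/3 ≈ 177.33)
r = 601576 (r = 125449 + 476127 = 601576)
B(J)/r = (532/3)/601576 = (532/3)*(1/601576) = 133/451182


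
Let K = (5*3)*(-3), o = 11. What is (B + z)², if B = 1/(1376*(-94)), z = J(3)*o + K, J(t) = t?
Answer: 2409104432641/16729870336 ≈ 144.00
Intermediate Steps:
K = -45 (K = 15*(-3) = -45)
z = -12 (z = 3*11 - 45 = 33 - 45 = -12)
B = -1/129344 (B = (1/1376)*(-1/94) = -1/129344 ≈ -7.7313e-6)
(B + z)² = (-1/129344 - 12)² = (-1552129/129344)² = 2409104432641/16729870336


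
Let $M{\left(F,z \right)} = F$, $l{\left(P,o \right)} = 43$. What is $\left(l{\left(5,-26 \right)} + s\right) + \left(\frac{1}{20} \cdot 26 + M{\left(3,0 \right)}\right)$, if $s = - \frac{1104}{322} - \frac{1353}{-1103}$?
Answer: $\frac{3482023}{77210} \approx 45.098$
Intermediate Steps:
$s = - \frac{17001}{7721}$ ($s = \left(-1104\right) \frac{1}{322} - - \frac{1353}{1103} = - \frac{24}{7} + \frac{1353}{1103} = - \frac{17001}{7721} \approx -2.2019$)
$\left(l{\left(5,-26 \right)} + s\right) + \left(\frac{1}{20} \cdot 26 + M{\left(3,0 \right)}\right) = \left(43 - \frac{17001}{7721}\right) + \left(\frac{1}{20} \cdot 26 + 3\right) = \frac{315002}{7721} + \left(\frac{1}{20} \cdot 26 + 3\right) = \frac{315002}{7721} + \left(\frac{13}{10} + 3\right) = \frac{315002}{7721} + \frac{43}{10} = \frac{3482023}{77210}$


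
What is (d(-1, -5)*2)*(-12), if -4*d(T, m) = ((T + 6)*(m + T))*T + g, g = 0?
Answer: 180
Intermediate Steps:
d(T, m) = -T*(6 + T)*(T + m)/4 (d(T, m) = -(((T + 6)*(m + T))*T + 0)/4 = -(((6 + T)*(T + m))*T + 0)/4 = -(T*(6 + T)*(T + m) + 0)/4 = -T*(6 + T)*(T + m)/4)
(d(-1, -5)*2)*(-12) = (((1/4)*(-1)*(-1*(-1)**2 - 6*(-1) - 6*(-5) - 1*(-1)*(-5)))*2)*(-12) = (((1/4)*(-1)*(-1*1 + 6 + 30 - 5))*2)*(-12) = (((1/4)*(-1)*(-1 + 6 + 30 - 5))*2)*(-12) = (((1/4)*(-1)*30)*2)*(-12) = -15/2*2*(-12) = -15*(-12) = 180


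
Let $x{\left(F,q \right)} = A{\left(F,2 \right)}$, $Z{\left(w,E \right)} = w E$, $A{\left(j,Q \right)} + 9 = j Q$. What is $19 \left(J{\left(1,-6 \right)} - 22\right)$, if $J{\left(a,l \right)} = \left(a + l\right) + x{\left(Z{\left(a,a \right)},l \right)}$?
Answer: $-646$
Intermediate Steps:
$A{\left(j,Q \right)} = -9 + Q j$ ($A{\left(j,Q \right)} = -9 + j Q = -9 + Q j$)
$Z{\left(w,E \right)} = E w$
$x{\left(F,q \right)} = -9 + 2 F$
$J{\left(a,l \right)} = -9 + a + l + 2 a^{2}$ ($J{\left(a,l \right)} = \left(a + l\right) + \left(-9 + 2 a a\right) = \left(a + l\right) + \left(-9 + 2 a^{2}\right) = -9 + a + l + 2 a^{2}$)
$19 \left(J{\left(1,-6 \right)} - 22\right) = 19 \left(\left(-9 + 1 - 6 + 2 \cdot 1^{2}\right) - 22\right) = 19 \left(\left(-9 + 1 - 6 + 2 \cdot 1\right) - 22\right) = 19 \left(\left(-9 + 1 - 6 + 2\right) - 22\right) = 19 \left(-12 - 22\right) = 19 \left(-34\right) = -646$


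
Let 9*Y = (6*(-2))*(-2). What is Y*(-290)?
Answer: -2320/3 ≈ -773.33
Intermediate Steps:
Y = 8/3 (Y = ((6*(-2))*(-2))/9 = (-12*(-2))/9 = (⅑)*24 = 8/3 ≈ 2.6667)
Y*(-290) = (8/3)*(-290) = -2320/3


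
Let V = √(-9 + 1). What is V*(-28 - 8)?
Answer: -72*I*√2 ≈ -101.82*I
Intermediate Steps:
V = 2*I*√2 (V = √(-8) = 2*I*√2 ≈ 2.8284*I)
V*(-28 - 8) = (2*I*√2)*(-28 - 8) = (2*I*√2)*(-36) = -72*I*√2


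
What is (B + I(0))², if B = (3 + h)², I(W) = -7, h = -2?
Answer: 36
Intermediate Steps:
B = 1 (B = (3 - 2)² = 1² = 1)
(B + I(0))² = (1 - 7)² = (-6)² = 36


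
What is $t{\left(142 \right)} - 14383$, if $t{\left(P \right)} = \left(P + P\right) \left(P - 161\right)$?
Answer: $-19779$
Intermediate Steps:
$t{\left(P \right)} = 2 P \left(-161 + P\right)$
$t{\left(142 \right)} - 14383 = 2 \cdot 142 \left(-161 + 142\right) - 14383 = 2 \cdot 142 \left(-19\right) - 14383 = -5396 - 14383 = -19779$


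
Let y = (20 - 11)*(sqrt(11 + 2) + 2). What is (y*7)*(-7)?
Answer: -882 - 441*sqrt(13) ≈ -2472.0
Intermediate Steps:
y = 18 + 9*sqrt(13) (y = 9*(sqrt(13) + 2) = 9*(2 + sqrt(13)) = 18 + 9*sqrt(13) ≈ 50.450)
(y*7)*(-7) = ((18 + 9*sqrt(13))*7)*(-7) = (126 + 63*sqrt(13))*(-7) = -882 - 441*sqrt(13)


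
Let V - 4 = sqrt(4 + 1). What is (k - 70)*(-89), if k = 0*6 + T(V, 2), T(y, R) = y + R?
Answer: 5696 - 89*sqrt(5) ≈ 5497.0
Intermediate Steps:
V = 4 + sqrt(5) (V = 4 + sqrt(4 + 1) = 4 + sqrt(5) ≈ 6.2361)
T(y, R) = R + y
k = 6 + sqrt(5) (k = 0*6 + (2 + (4 + sqrt(5))) = 0 + (6 + sqrt(5)) = 6 + sqrt(5) ≈ 8.2361)
(k - 70)*(-89) = ((6 + sqrt(5)) - 70)*(-89) = (-64 + sqrt(5))*(-89) = 5696 - 89*sqrt(5)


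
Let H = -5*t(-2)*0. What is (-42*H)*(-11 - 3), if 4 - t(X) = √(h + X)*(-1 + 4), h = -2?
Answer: 0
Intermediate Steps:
t(X) = 4 - 3*√(-2 + X) (t(X) = 4 - √(-2 + X)*(-1 + 4) = 4 - √(-2 + X)*3 = 4 - 3*√(-2 + X))
H = 0 (H = -5*(4 - 3*√(-2 - 2))*0 = -5*(4 - 6*I)*0 = (-20 + 30*I)*0 = 0)
(-42*H)*(-11 - 3) = (-42*0)*(-11 - 3) = 0*(-11 - 1*3) = 0*(-11 - 3) = 0*(-14) = 0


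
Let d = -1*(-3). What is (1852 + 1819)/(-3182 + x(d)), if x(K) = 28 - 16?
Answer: -3671/3170 ≈ -1.1580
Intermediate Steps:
d = 3
x(K) = 12
(1852 + 1819)/(-3182 + x(d)) = (1852 + 1819)/(-3182 + 12) = 3671/(-3170) = 3671*(-1/3170) = -3671/3170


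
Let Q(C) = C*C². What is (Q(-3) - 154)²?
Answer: 32761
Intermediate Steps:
Q(C) = C³
(Q(-3) - 154)² = ((-3)³ - 154)² = (-27 - 154)² = (-181)² = 32761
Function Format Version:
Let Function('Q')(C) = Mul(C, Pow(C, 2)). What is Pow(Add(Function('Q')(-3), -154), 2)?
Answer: 32761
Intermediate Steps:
Function('Q')(C) = Pow(C, 3)
Pow(Add(Function('Q')(-3), -154), 2) = Pow(Add(Pow(-3, 3), -154), 2) = Pow(Add(-27, -154), 2) = Pow(-181, 2) = 32761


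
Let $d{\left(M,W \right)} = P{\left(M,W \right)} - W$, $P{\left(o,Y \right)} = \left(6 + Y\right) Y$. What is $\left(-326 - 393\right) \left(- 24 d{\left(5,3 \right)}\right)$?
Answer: $414144$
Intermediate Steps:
$P{\left(o,Y \right)} = Y \left(6 + Y\right)$
$d{\left(M,W \right)} = - W + W \left(6 + W\right)$ ($d{\left(M,W \right)} = W \left(6 + W\right) - W = - W + W \left(6 + W\right)$)
$\left(-326 - 393\right) \left(- 24 d{\left(5,3 \right)}\right) = \left(-326 - 393\right) \left(- 24 \cdot 3 \left(5 + 3\right)\right) = - 719 \left(- 24 \cdot 3 \cdot 8\right) = - 719 \left(\left(-24\right) 24\right) = \left(-719\right) \left(-576\right) = 414144$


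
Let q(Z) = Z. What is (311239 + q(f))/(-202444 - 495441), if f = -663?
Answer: -310576/697885 ≈ -0.44502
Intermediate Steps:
(311239 + q(f))/(-202444 - 495441) = (311239 - 663)/(-202444 - 495441) = 310576/(-697885) = 310576*(-1/697885) = -310576/697885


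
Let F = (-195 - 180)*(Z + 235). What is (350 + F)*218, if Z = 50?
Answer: -23222450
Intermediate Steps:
F = -106875 (F = (-195 - 180)*(50 + 235) = -375*285 = -106875)
(350 + F)*218 = (350 - 106875)*218 = -106525*218 = -23222450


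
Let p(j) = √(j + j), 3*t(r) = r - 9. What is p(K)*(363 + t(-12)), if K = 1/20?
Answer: 178*√10/5 ≈ 112.58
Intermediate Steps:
t(r) = -3 + r/3 (t(r) = (r - 9)/3 = (-9 + r)/3 = -3 + r/3)
K = 1/20 ≈ 0.050000
p(j) = √2*√j (p(j) = √(2*j) = √2*√j)
p(K)*(363 + t(-12)) = (√2*√(1/20))*(363 + (-3 + (⅓)*(-12))) = (√2*(√5/10))*(363 + (-3 - 4)) = (√10/10)*(363 - 7) = (√10/10)*356 = 178*√10/5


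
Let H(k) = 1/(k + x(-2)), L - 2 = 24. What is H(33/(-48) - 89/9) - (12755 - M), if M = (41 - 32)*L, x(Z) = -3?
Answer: -24478699/1955 ≈ -12521.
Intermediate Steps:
L = 26 (L = 2 + 24 = 26)
M = 234 (M = (41 - 32)*26 = 9*26 = 234)
H(k) = 1/(-3 + k) (H(k) = 1/(k - 3) = 1/(-3 + k))
H(33/(-48) - 89/9) - (12755 - M) = 1/(-3 + (33/(-48) - 89/9)) - (12755 - 1*234) = 1/(-3 + (33*(-1/48) - 89*⅑)) - (12755 - 234) = 1/(-3 + (-11/16 - 89/9)) - 1*12521 = 1/(-3 - 1523/144) - 12521 = 1/(-1955/144) - 12521 = -144/1955 - 12521 = -24478699/1955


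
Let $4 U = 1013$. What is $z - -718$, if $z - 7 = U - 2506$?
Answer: $- \frac{6111}{4} \approx -1527.8$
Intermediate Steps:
$U = \frac{1013}{4}$ ($U = \frac{1}{4} \cdot 1013 = \frac{1013}{4} \approx 253.25$)
$z = - \frac{8983}{4}$ ($z = 7 + \left(\frac{1013}{4} - 2506\right) = 7 - \frac{9011}{4} = - \frac{8983}{4} \approx -2245.8$)
$z - -718 = - \frac{8983}{4} - -718 = - \frac{8983}{4} + 718 = - \frac{6111}{4}$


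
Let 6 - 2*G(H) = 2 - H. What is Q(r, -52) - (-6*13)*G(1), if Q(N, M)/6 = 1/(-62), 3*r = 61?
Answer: 6042/31 ≈ 194.90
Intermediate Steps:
r = 61/3 (r = (⅓)*61 = 61/3 ≈ 20.333)
G(H) = 2 + H/2 (G(H) = 3 - (2 - H)/2 = 3 + (-1 + H/2) = 2 + H/2)
Q(N, M) = -3/31 (Q(N, M) = 6/(-62) = 6*(-1/62) = -3/31)
Q(r, -52) - (-6*13)*G(1) = -3/31 - (-6*13)*(2 + (½)*1) = -3/31 - (-78)*(2 + ½) = -3/31 - (-78)*5/2 = -3/31 - 1*(-195) = -3/31 + 195 = 6042/31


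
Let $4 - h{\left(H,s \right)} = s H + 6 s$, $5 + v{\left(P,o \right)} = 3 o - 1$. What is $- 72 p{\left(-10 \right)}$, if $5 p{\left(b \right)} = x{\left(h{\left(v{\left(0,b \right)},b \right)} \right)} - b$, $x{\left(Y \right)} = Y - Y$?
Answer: $-144$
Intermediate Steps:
$v{\left(P,o \right)} = -6 + 3 o$ ($v{\left(P,o \right)} = -5 + \left(3 o - 1\right) = -5 + \left(-1 + 3 o\right) = -6 + 3 o$)
$h{\left(H,s \right)} = 4 - 6 s - H s$ ($h{\left(H,s \right)} = 4 - \left(s H + 6 s\right) = 4 - \left(H s + 6 s\right) = 4 - \left(6 s + H s\right) = 4 - 6 s - H s$)
$x{\left(Y \right)} = 0$
$p{\left(b \right)} = - \frac{b}{5}$ ($p{\left(b \right)} = \frac{0 - b}{5} = \frac{\left(-1\right) b}{5} = - \frac{b}{5}$)
$- 72 p{\left(-10 \right)} = - 72 \left(\left(- \frac{1}{5}\right) \left(-10\right)\right) = \left(-72\right) 2 = -144$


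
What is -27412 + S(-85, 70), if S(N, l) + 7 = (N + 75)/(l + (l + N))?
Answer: -301611/11 ≈ -27419.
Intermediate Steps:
S(N, l) = -7 + (75 + N)/(N + 2*l) (S(N, l) = -7 + (N + 75)/(l + (l + N)) = -7 + (75 + N)/(l + (N + l)) = -7 + (75 + N)/(N + 2*l))
-27412 + S(-85, 70) = -27412 + (75 - 14*70 - 6*(-85))/(-85 + 2*70) = -27412 + (75 - 980 + 510)/(-85 + 140) = -27412 - 395/55 = -27412 + (1/55)*(-395) = -27412 - 79/11 = -301611/11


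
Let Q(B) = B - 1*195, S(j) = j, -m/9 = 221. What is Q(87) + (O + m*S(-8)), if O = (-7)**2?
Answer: 15853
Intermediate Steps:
m = -1989 (m = -9*221 = -1989)
O = 49
Q(B) = -195 + B (Q(B) = B - 195 = -195 + B)
Q(87) + (O + m*S(-8)) = (-195 + 87) + (49 - 1989*(-8)) = -108 + (49 + 15912) = -108 + 15961 = 15853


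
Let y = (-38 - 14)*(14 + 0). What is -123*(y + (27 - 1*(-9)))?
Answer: 85116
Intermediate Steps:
y = -728 (y = -52*14 = -728)
-123*(y + (27 - 1*(-9))) = -123*(-728 + (27 - 1*(-9))) = -123*(-728 + (27 + 9)) = -123*(-728 + 36) = -123*(-692) = 85116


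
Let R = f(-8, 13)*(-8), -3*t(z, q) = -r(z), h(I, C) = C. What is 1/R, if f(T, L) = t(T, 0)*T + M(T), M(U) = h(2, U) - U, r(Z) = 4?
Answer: 3/256 ≈ 0.011719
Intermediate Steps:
t(z, q) = 4/3 (t(z, q) = -(-1)*4/3 = -⅓*(-4) = 4/3)
M(U) = 0 (M(U) = U - U = 0)
f(T, L) = 4*T/3 (f(T, L) = 4*T/3 + 0 = 4*T/3)
R = 256/3 (R = ((4/3)*(-8))*(-8) = -32/3*(-8) = 256/3 ≈ 85.333)
1/R = 1/(256/3) = 3/256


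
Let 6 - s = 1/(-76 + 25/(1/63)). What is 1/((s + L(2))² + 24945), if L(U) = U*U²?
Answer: 2247001/56491810170 ≈ 3.9776e-5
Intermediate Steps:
L(U) = U³
s = 8993/1499 (s = 6 - 1/(-76 + 25/(1/63)) = 6 - 1/(-76 + 25*63) = 6 - 1/(-76 + 1575) = 6 - 1/1499 = 8993/1499 ≈ 5.9993)
1/((s + L(2))² + 24945) = 1/((8993/1499 + 2³)² + 24945) = 1/((8993/1499 + 8)² + 24945) = 1/((20985/1499)² + 24945) = 1/(440370225/2247001 + 24945) = 1/(56491810170/2247001) = 2247001/56491810170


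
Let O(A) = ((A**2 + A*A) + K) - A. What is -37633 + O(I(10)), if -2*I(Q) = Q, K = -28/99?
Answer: -3720250/99 ≈ -37578.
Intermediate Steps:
K = -28/99 (K = -28*1/99 = -28/99 ≈ -0.28283)
I(Q) = -Q/2
O(A) = -28/99 - A + 2*A**2 (O(A) = ((A**2 + A*A) - 28/99) - A = ((A**2 + A**2) - 28/99) - A = (2*A**2 - 28/99) - A = (-28/99 + 2*A**2) - A = -28/99 - A + 2*A**2)
-37633 + O(I(10)) = -37633 + (-28/99 - (-1)*10/2 + 2*(-1/2*10)**2) = -37633 + (-28/99 - 1*(-5) + 2*(-5)**2) = -37633 + (-28/99 + 5 + 2*25) = -37633 + (-28/99 + 5 + 50) = -37633 + 5417/99 = -3720250/99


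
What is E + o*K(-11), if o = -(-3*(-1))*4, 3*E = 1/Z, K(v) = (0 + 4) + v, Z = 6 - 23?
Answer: 4283/51 ≈ 83.980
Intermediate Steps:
Z = -17
K(v) = 4 + v
E = -1/51 (E = (⅓)/(-17) = (⅓)*(-1/17) = -1/51 ≈ -0.019608)
o = -12 (o = -3*4 = -1*12 = -12)
E + o*K(-11) = -1/51 - 12*(4 - 11) = -1/51 - 12*(-7) = -1/51 + 84 = 4283/51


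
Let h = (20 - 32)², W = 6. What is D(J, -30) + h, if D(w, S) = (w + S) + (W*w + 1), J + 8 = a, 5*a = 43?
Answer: 596/5 ≈ 119.20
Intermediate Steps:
a = 43/5 (a = (⅕)*43 = 43/5 ≈ 8.6000)
J = ⅗ (J = -8 + 43/5 = ⅗ ≈ 0.60000)
h = 144 (h = (-12)² = 144)
D(w, S) = 1 + S + 7*w (D(w, S) = (w + S) + (6*w + 1) = (S + w) + (1 + 6*w) = 1 + S + 7*w)
D(J, -30) + h = (1 - 30 + 7*(⅗)) + 144 = (1 - 30 + 21/5) + 144 = -124/5 + 144 = 596/5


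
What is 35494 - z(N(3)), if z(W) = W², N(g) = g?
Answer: 35485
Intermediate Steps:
35494 - z(N(3)) = 35494 - 1*3² = 35494 - 1*9 = 35494 - 9 = 35485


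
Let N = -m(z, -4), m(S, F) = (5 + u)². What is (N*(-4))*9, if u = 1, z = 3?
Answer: 1296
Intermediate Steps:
m(S, F) = 36 (m(S, F) = (5 + 1)² = 6² = 36)
N = -36 (N = -1*36 = -36)
(N*(-4))*9 = -36*(-4)*9 = 144*9 = 1296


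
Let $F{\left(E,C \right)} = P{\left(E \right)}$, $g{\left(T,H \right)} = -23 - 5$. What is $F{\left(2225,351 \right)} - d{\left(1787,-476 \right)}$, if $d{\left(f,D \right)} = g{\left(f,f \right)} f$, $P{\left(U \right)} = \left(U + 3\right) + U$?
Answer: $54489$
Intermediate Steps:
$P{\left(U \right)} = 3 + 2 U$ ($P{\left(U \right)} = \left(3 + U\right) + U = 3 + 2 U$)
$g{\left(T,H \right)} = -28$ ($g{\left(T,H \right)} = -23 - 5 = -28$)
$d{\left(f,D \right)} = - 28 f$
$F{\left(E,C \right)} = 3 + 2 E$
$F{\left(2225,351 \right)} - d{\left(1787,-476 \right)} = \left(3 + 2 \cdot 2225\right) - \left(-28\right) 1787 = \left(3 + 4450\right) - -50036 = 4453 + 50036 = 54489$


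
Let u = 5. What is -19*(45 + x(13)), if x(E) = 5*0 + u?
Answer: -950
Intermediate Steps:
x(E) = 5 (x(E) = 5*0 + 5 = 0 + 5 = 5)
-19*(45 + x(13)) = -19*(45 + 5) = -19*50 = -950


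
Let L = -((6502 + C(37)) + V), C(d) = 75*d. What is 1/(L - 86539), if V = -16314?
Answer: -1/79502 ≈ -1.2578e-5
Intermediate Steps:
L = 7037 (L = -((6502 + 75*37) - 16314) = -((6502 + 2775) - 16314) = -(9277 - 16314) = -1*(-7037) = 7037)
1/(L - 86539) = 1/(7037 - 86539) = 1/(-79502) = -1/79502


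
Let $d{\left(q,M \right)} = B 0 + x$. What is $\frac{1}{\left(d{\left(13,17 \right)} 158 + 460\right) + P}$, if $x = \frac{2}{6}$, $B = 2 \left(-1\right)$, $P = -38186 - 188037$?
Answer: $- \frac{3}{677131} \approx -4.4305 \cdot 10^{-6}$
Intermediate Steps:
$P = -226223$ ($P = -38186 - 188037 = -226223$)
$B = -2$
$x = \frac{1}{3}$ ($x = 2 \cdot \frac{1}{6} = \frac{1}{3} \approx 0.33333$)
$d{\left(q,M \right)} = \frac{1}{3}$ ($d{\left(q,M \right)} = \left(-2\right) 0 + \frac{1}{3} = 0 + \frac{1}{3} = \frac{1}{3}$)
$\frac{1}{\left(d{\left(13,17 \right)} 158 + 460\right) + P} = \frac{1}{\left(\frac{1}{3} \cdot 158 + 460\right) - 226223} = \frac{1}{\left(\frac{158}{3} + 460\right) - 226223} = \frac{1}{\frac{1538}{3} - 226223} = \frac{1}{- \frac{677131}{3}} = - \frac{3}{677131}$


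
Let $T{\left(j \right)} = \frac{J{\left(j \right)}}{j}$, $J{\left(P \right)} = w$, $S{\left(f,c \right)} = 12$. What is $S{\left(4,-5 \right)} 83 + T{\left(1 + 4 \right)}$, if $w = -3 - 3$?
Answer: $\frac{4974}{5} \approx 994.8$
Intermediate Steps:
$w = -6$ ($w = -3 - 3 = -6$)
$J{\left(P \right)} = -6$
$T{\left(j \right)} = - \frac{6}{j}$
$S{\left(4,-5 \right)} 83 + T{\left(1 + 4 \right)} = 12 \cdot 83 - \frac{6}{1 + 4} = 996 - \frac{6}{5} = \frac{4974}{5}$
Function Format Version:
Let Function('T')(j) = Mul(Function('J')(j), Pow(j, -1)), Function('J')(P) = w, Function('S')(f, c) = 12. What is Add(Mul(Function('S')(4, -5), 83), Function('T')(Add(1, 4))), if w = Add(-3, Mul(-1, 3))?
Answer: Rational(4974, 5) ≈ 994.80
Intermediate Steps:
w = -6 (w = Add(-3, -3) = -6)
Function('J')(P) = -6
Function('T')(j) = Mul(-6, Pow(j, -1))
Add(Mul(Function('S')(4, -5), 83), Function('T')(Add(1, 4))) = Add(Mul(12, 83), Mul(-6, Pow(Add(1, 4), -1))) = Add(996, Mul(-6, Pow(5, -1))) = Add(996, Mul(-6, Rational(1, 5))) = Add(996, Rational(-6, 5)) = Rational(4974, 5)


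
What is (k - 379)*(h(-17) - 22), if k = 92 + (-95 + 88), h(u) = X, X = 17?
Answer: 1470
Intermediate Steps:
h(u) = 17
k = 85 (k = 92 - 7 = 85)
(k - 379)*(h(-17) - 22) = (85 - 379)*(17 - 22) = -294*(-5) = 1470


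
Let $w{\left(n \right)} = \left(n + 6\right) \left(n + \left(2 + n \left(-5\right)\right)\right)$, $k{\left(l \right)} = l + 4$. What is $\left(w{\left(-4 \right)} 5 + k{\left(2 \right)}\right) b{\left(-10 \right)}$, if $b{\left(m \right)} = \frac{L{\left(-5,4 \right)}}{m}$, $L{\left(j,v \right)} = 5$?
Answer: $-93$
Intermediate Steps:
$k{\left(l \right)} = 4 + l$
$w{\left(n \right)} = \left(2 - 4 n\right) \left(6 + n\right)$ ($w{\left(n \right)} = \left(6 + n\right) \left(n - \left(-2 + 5 n\right)\right) = \left(6 + n\right) \left(2 - 4 n\right) = \left(2 - 4 n\right) \left(6 + n\right)$)
$b{\left(m \right)} = \frac{5}{m}$
$\left(w{\left(-4 \right)} 5 + k{\left(2 \right)}\right) b{\left(-10 \right)} = \left(\left(12 - -88 - 4 \left(-4\right)^{2}\right) 5 + \left(4 + 2\right)\right) \frac{5}{-10} = \left(\left(12 + 88 - 64\right) 5 + 6\right) 5 \left(- \frac{1}{10}\right) = \left(\left(12 + 88 - 64\right) 5 + 6\right) \left(- \frac{1}{2}\right) = \left(36 \cdot 5 + 6\right) \left(- \frac{1}{2}\right) = \left(180 + 6\right) \left(- \frac{1}{2}\right) = 186 \left(- \frac{1}{2}\right) = -93$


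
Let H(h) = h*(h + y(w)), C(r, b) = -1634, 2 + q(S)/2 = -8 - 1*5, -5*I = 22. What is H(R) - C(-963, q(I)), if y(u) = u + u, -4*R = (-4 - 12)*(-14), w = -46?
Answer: 9922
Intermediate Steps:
I = -22/5 (I = -⅕*22 = -22/5 ≈ -4.4000)
q(S) = -30 (q(S) = -4 + 2*(-8 - 1*5) = -4 + 2*(-8 - 5) = -4 + 2*(-13) = -4 - 26 = -30)
R = -56 (R = -(-4 - 12)*(-14)/4 = -(-4)*(-14) = -¼*224 = -56)
y(u) = 2*u
H(h) = h*(-92 + h) (H(h) = h*(h + 2*(-46)) = h*(h - 92) = h*(-92 + h))
H(R) - C(-963, q(I)) = -56*(-92 - 56) - 1*(-1634) = -56*(-148) + 1634 = 8288 + 1634 = 9922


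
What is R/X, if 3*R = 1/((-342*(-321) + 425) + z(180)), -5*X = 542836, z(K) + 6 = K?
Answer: -5/179756341548 ≈ -2.7815e-11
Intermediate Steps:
z(K) = -6 + K
X = -542836/5 (X = -⅕*542836 = -542836/5 ≈ -1.0857e+5)
R = 1/331143 (R = 1/(3*((-342*(-321) + 425) + (-6 + 180))) = 1/(3*((109782 + 425) + 174)) = 1/(3*(110207 + 174)) = (⅓)/110381 = (⅓)*(1/110381) = 1/331143 ≈ 3.0198e-6)
R/X = 1/(331143*(-542836/5)) = (1/331143)*(-5/542836) = -5/179756341548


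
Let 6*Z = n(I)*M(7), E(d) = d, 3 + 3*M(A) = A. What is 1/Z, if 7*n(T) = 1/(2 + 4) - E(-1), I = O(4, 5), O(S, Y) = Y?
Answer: 27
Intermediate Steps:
M(A) = -1 + A/3
I = 5
n(T) = ⅙ (n(T) = (1/(2 + 4) - 1*(-1))/7 = (1/6 + 1)/7 = (⅙ + 1)/7 = (⅐)*(7/6) = ⅙)
Z = 1/27 (Z = ((-1 + (⅓)*7)/6)/6 = ((-1 + 7/3)/6)/6 = ((⅙)*(4/3))/6 = (⅙)*(2/9) = 1/27 ≈ 0.037037)
1/Z = 1/(1/27) = 27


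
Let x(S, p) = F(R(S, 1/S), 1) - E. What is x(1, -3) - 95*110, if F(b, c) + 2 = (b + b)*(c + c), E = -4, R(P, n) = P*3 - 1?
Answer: -10440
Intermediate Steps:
R(P, n) = -1 + 3*P (R(P, n) = 3*P - 1 = -1 + 3*P)
F(b, c) = -2 + 4*b*c (F(b, c) = -2 + (b + b)*(c + c) = -2 + (2*b)*(2*c) = -2 + 4*b*c)
x(S, p) = -2 + 12*S (x(S, p) = (-2 + 4*(-1 + 3*S)*1) - 1*(-4) = (-2 + (-4 + 12*S)) + 4 = (-6 + 12*S) + 4 = -2 + 12*S)
x(1, -3) - 95*110 = (-2 + 12*1) - 95*110 = (-2 + 12) - 10450 = 10 - 10450 = -10440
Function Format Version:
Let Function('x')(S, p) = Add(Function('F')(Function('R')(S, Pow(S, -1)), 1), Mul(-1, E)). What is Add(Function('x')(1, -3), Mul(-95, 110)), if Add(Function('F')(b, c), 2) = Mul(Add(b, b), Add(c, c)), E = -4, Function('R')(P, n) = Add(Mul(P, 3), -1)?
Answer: -10440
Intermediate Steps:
Function('R')(P, n) = Add(-1, Mul(3, P)) (Function('R')(P, n) = Add(Mul(3, P), -1) = Add(-1, Mul(3, P)))
Function('F')(b, c) = Add(-2, Mul(4, b, c)) (Function('F')(b, c) = Add(-2, Mul(Add(b, b), Add(c, c))) = Add(-2, Mul(Mul(2, b), Mul(2, c))) = Add(-2, Mul(4, b, c)))
Function('x')(S, p) = Add(-2, Mul(12, S)) (Function('x')(S, p) = Add(Add(-2, Mul(4, Add(-1, Mul(3, S)), 1)), Mul(-1, -4)) = Add(Add(-2, Add(-4, Mul(12, S))), 4) = Add(Add(-6, Mul(12, S)), 4) = Add(-2, Mul(12, S)))
Add(Function('x')(1, -3), Mul(-95, 110)) = Add(Add(-2, Mul(12, 1)), Mul(-95, 110)) = Add(Add(-2, 12), -10450) = Add(10, -10450) = -10440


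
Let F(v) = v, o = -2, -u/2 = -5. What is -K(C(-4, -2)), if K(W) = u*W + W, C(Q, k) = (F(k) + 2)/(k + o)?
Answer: 0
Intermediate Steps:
u = 10 (u = -2*(-5) = 10)
C(Q, k) = (2 + k)/(-2 + k) (C(Q, k) = (k + 2)/(k - 2) = (2 + k)/(-2 + k))
K(W) = 11*W (K(W) = 10*W + W = 11*W)
-K(C(-4, -2)) = -11*(2 - 2)/(-2 - 2) = -11*0/(-4) = -11*(-1/4*0) = -11*0 = -1*0 = 0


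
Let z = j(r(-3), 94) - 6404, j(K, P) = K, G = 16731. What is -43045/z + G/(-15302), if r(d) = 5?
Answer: 551612921/97917498 ≈ 5.6334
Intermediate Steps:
z = -6399 (z = 5 - 6404 = -6399)
-43045/z + G/(-15302) = -43045/(-6399) + 16731/(-15302) = -43045*(-1/6399) + 16731*(-1/15302) = 43045/6399 - 16731/15302 = 551612921/97917498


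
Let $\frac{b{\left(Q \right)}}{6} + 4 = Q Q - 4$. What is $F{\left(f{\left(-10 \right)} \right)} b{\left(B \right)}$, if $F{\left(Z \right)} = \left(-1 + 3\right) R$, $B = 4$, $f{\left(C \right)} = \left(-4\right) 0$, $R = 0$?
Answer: $0$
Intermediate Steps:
$f{\left(C \right)} = 0$
$F{\left(Z \right)} = 0$ ($F{\left(Z \right)} = \left(-1 + 3\right) 0 = 2 \cdot 0 = 0$)
$b{\left(Q \right)} = -48 + 6 Q^{2}$ ($b{\left(Q \right)} = -24 + 6 \left(Q Q - 4\right) = -24 + 6 \left(Q^{2} - 4\right) = -24 + 6 \left(-4 + Q^{2}\right) = -24 + \left(-24 + 6 Q^{2}\right) = -48 + 6 Q^{2}$)
$F{\left(f{\left(-10 \right)} \right)} b{\left(B \right)} = 0 \left(-48 + 6 \cdot 4^{2}\right) = 0 \left(-48 + 6 \cdot 16\right) = 0 \left(-48 + 96\right) = 0 \cdot 48 = 0$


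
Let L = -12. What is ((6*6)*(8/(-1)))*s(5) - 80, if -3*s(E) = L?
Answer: -1232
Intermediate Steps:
s(E) = 4 (s(E) = -⅓*(-12) = 4)
((6*6)*(8/(-1)))*s(5) - 80 = ((6*6)*(8/(-1)))*4 - 80 = (36*(8*(-1)))*4 - 80 = (36*(-8))*4 - 80 = -288*4 - 80 = -1152 - 80 = -1232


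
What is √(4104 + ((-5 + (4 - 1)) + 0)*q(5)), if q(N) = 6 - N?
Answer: √4102 ≈ 64.047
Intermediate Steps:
√(4104 + ((-5 + (4 - 1)) + 0)*q(5)) = √(4104 + ((-5 + (4 - 1)) + 0)*(6 - 1*5)) = √(4104 + ((-5 + 3) + 0)*(6 - 5)) = √(4104 + (-2 + 0)*1) = √(4104 - 2*1) = √(4104 - 2) = √4102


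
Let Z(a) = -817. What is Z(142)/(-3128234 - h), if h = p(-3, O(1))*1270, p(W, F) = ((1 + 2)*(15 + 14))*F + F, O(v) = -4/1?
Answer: 817/2681194 ≈ 0.00030471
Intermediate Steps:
O(v) = -4 (O(v) = -4*1 = -4)
p(W, F) = 88*F (p(W, F) = (3*29)*F + F = 87*F + F = 88*F)
h = -447040 (h = (88*(-4))*1270 = -352*1270 = -447040)
Z(142)/(-3128234 - h) = -817/(-3128234 - 1*(-447040)) = -817/(-3128234 + 447040) = -817/(-2681194) = -817*(-1/2681194) = 817/2681194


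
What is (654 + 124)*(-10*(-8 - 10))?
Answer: 140040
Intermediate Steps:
(654 + 124)*(-10*(-8 - 10)) = 778*(-10*(-18)) = 778*180 = 140040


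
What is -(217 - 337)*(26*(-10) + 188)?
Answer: -8640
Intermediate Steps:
-(217 - 337)*(26*(-10) + 188) = -(-120)*(-260 + 188) = -(-120)*(-72) = -1*8640 = -8640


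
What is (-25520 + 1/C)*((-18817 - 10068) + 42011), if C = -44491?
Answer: -14903395873446/44491 ≈ -3.3498e+8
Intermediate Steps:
(-25520 + 1/C)*((-18817 - 10068) + 42011) = (-25520 + 1/(-44491))*((-18817 - 10068) + 42011) = (-25520 - 1/44491)*(-28885 + 42011) = -1135410321/44491*13126 = -14903395873446/44491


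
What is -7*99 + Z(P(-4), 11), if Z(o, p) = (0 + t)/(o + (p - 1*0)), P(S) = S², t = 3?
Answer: -6236/9 ≈ -692.89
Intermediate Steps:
Z(o, p) = 3/(o + p) (Z(o, p) = (0 + 3)/(o + (p - 1*0)) = 3/(o + (p + 0)) = 3/(o + p))
-7*99 + Z(P(-4), 11) = -7*99 + 3/((-4)² + 11) = -693 + 3/(16 + 11) = -693 + 3/27 = -693 + 3*(1/27) = -693 + ⅑ = -6236/9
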